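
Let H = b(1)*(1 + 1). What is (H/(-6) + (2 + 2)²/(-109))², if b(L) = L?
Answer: 24649/106929 ≈ 0.23052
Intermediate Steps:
H = 2 (H = 1*(1 + 1) = 1*2 = 2)
(H/(-6) + (2 + 2)²/(-109))² = (2/(-6) + (2 + 2)²/(-109))² = (2*(-⅙) + 4²*(-1/109))² = (-⅓ + 16*(-1/109))² = (-⅓ - 16/109)² = (-157/327)² = 24649/106929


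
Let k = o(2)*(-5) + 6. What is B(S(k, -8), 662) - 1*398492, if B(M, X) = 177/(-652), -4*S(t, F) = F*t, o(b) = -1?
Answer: -259816961/652 ≈ -3.9849e+5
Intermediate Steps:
k = 11 (k = -1*(-5) + 6 = 5 + 6 = 11)
S(t, F) = -F*t/4
B(M, X) = -177/652 (B(M, X) = 177*(-1/652) = -177/652)
B(S(k, -8), 662) - 1*398492 = -177/652 - 1*398492 = -177/652 - 398492 = -259816961/652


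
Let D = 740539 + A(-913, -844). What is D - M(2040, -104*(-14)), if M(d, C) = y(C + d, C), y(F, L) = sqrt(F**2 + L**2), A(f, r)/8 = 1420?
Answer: 751899 - 8*sqrt(224093) ≈ 7.4811e+5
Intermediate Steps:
A(f, r) = 11360 (A(f, r) = 8*1420 = 11360)
D = 751899 (D = 740539 + 11360 = 751899)
M(d, C) = sqrt(C**2 + (C + d)**2) (M(d, C) = sqrt((C + d)**2 + C**2) = sqrt(C**2 + (C + d)**2))
D - M(2040, -104*(-14)) = 751899 - sqrt((-104*(-14))**2 + (-104*(-14) + 2040)**2) = 751899 - sqrt(1456**2 + (1456 + 2040)**2) = 751899 - sqrt(2119936 + 3496**2) = 751899 - sqrt(2119936 + 12222016) = 751899 - sqrt(14341952) = 751899 - 8*sqrt(224093)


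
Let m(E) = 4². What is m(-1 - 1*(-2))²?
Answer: 256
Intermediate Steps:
m(E) = 16
m(-1 - 1*(-2))² = 16² = 256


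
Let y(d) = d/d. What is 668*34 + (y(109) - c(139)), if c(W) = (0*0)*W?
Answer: 22713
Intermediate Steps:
c(W) = 0 (c(W) = 0*W = 0)
y(d) = 1
668*34 + (y(109) - c(139)) = 668*34 + (1 - 1*0) = 22712 + (1 + 0) = 22712 + 1 = 22713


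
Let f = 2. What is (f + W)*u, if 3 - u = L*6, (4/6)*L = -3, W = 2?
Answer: 120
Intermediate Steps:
L = -9/2 (L = (3/2)*(-3) = -9/2 ≈ -4.5000)
u = 30 (u = 3 - (-9)*6/2 = 3 - 1*(-27) = 3 + 27 = 30)
(f + W)*u = (2 + 2)*30 = 4*30 = 120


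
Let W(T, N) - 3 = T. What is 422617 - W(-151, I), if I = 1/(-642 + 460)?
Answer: 422765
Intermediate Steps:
I = -1/182 (I = 1/(-182) = -1/182 ≈ -0.0054945)
W(T, N) = 3 + T
422617 - W(-151, I) = 422617 - (3 - 151) = 422617 - 1*(-148) = 422617 + 148 = 422765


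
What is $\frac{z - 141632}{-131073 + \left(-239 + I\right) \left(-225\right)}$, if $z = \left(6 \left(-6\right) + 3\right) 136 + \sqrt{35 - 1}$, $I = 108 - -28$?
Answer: $\frac{73060}{53949} - \frac{\sqrt{34}}{107898} \approx 1.3542$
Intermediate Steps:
$I = 136$ ($I = 108 + 28 = 136$)
$z = -4488 + \sqrt{34}$ ($z = \left(-36 + 3\right) 136 + \sqrt{34} = \left(-33\right) 136 + \sqrt{34} = -4488 + \sqrt{34} \approx -4482.2$)
$\frac{z - 141632}{-131073 + \left(-239 + I\right) \left(-225\right)} = \frac{\left(-4488 + \sqrt{34}\right) - 141632}{-131073 + \left(-239 + 136\right) \left(-225\right)} = \frac{-146120 + \sqrt{34}}{-131073 - -23175} = \frac{-146120 + \sqrt{34}}{-131073 + 23175} = \frac{-146120 + \sqrt{34}}{-107898} = \left(-146120 + \sqrt{34}\right) \left(- \frac{1}{107898}\right) = \frac{73060}{53949} - \frac{\sqrt{34}}{107898}$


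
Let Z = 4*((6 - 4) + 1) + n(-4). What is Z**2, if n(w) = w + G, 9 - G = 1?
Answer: 256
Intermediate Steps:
G = 8 (G = 9 - 1*1 = 9 - 1 = 8)
n(w) = 8 + w (n(w) = w + 8 = 8 + w)
Z = 16 (Z = 4*((6 - 4) + 1) + (8 - 4) = 4*(2 + 1) + 4 = 4*3 + 4 = 12 + 4 = 16)
Z**2 = 16**2 = 256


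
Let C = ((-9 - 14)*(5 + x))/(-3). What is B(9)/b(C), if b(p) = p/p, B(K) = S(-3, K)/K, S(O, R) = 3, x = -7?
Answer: ⅓ ≈ 0.33333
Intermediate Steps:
B(K) = 3/K
C = -46/3 (C = ((-9 - 14)*(5 - 7))/(-3) = -23*(-2)*(-⅓) = 46*(-⅓) = -46/3 ≈ -15.333)
b(p) = 1
B(9)/b(C) = (3/9)/1 = (3*(⅑))*1 = (⅓)*1 = ⅓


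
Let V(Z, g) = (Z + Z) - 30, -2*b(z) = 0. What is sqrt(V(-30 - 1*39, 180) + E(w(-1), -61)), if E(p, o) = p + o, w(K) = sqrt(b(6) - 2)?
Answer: sqrt(-229 + I*sqrt(2)) ≈ 0.04673 + 15.133*I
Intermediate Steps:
b(z) = 0 (b(z) = -1/2*0 = 0)
V(Z, g) = -30 + 2*Z (V(Z, g) = 2*Z - 30 = -30 + 2*Z)
w(K) = I*sqrt(2) (w(K) = sqrt(0 - 2) = sqrt(-2) = I*sqrt(2))
E(p, o) = o + p
sqrt(V(-30 - 1*39, 180) + E(w(-1), -61)) = sqrt((-30 + 2*(-30 - 1*39)) + (-61 + I*sqrt(2))) = sqrt((-30 + 2*(-30 - 39)) + (-61 + I*sqrt(2))) = sqrt((-30 + 2*(-69)) + (-61 + I*sqrt(2))) = sqrt((-30 - 138) + (-61 + I*sqrt(2))) = sqrt(-168 + (-61 + I*sqrt(2))) = sqrt(-229 + I*sqrt(2))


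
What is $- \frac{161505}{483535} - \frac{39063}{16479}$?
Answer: $- \frac{1436651240}{531211551} \approx -2.7045$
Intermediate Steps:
$- \frac{161505}{483535} - \frac{39063}{16479} = \left(-161505\right) \frac{1}{483535} - \frac{13021}{5493} = - \frac{32301}{96707} - \frac{13021}{5493} = - \frac{1436651240}{531211551}$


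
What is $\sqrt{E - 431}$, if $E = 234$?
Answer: $i \sqrt{197} \approx 14.036 i$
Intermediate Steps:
$\sqrt{E - 431} = \sqrt{234 - 431} = \sqrt{-197} = i \sqrt{197}$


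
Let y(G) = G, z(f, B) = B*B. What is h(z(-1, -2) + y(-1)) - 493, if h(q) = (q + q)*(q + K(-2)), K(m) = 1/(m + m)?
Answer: -953/2 ≈ -476.50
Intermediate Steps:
z(f, B) = B²
K(m) = 1/(2*m)
h(q) = 2*q*(-¼ + q) (h(q) = (q + q)*(q + (½)/(-2)) = (2*q)*(q + (½)*(-½)) = (2*q)*(q - ¼) = (2*q)*(-¼ + q) = 2*q*(-¼ + q))
h(z(-1, -2) + y(-1)) - 493 = ((-2)² - 1)*(-1 + 4*((-2)² - 1))/2 - 493 = (4 - 1)*(-1 + 4*(4 - 1))/2 - 493 = (½)*3*(-1 + 4*3) - 493 = (½)*3*(-1 + 12) - 493 = (½)*3*11 - 493 = 33/2 - 493 = -953/2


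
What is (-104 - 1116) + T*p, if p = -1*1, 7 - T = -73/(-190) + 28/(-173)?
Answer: -40324181/32870 ≈ -1226.8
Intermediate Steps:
T = 222781/32870 (T = 7 - (-73/(-190) + 28/(-173)) = 7 - (-73*(-1/190) + 28*(-1/173)) = 7 - (73/190 - 28/173) = 7 - 1*7309/32870 = 7 - 7309/32870 = 222781/32870 ≈ 6.7776)
p = -1
(-104 - 1116) + T*p = (-104 - 1116) + (222781/32870)*(-1) = -1220 - 222781/32870 = -40324181/32870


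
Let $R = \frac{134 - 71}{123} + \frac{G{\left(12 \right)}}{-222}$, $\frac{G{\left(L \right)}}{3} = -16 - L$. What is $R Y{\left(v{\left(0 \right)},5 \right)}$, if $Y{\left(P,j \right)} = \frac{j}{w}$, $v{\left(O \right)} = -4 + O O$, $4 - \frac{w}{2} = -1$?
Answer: $\frac{1351}{3034} \approx 0.44529$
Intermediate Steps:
$w = 10$ ($w = 8 - -2 = 8 + 2 = 10$)
$v{\left(O \right)} = -4 + O^{2}$
$G{\left(L \right)} = -48 - 3 L$ ($G{\left(L \right)} = 3 \left(-16 - L\right) = -48 - 3 L$)
$Y{\left(P,j \right)} = \frac{j}{10}$
$R = \frac{1351}{1517}$ ($R = \frac{134 - 71}{123} + \frac{-48 - 36}{-222} = \left(134 - 71\right) \frac{1}{123} + \left(-48 - 36\right) \left(- \frac{1}{222}\right) = 63 \cdot \frac{1}{123} - - \frac{14}{37} = \frac{21}{41} + \frac{14}{37} = \frac{1351}{1517} \approx 0.89057$)
$R Y{\left(v{\left(0 \right)},5 \right)} = \frac{1351 \cdot \frac{1}{10} \cdot 5}{1517} = \frac{1351}{1517} \cdot \frac{1}{2} = \frac{1351}{3034}$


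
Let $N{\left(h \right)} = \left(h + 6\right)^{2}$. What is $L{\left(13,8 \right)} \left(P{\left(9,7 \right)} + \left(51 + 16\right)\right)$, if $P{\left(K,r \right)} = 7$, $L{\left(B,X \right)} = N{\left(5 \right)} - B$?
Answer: $7992$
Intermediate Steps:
$N{\left(h \right)} = \left(6 + h\right)^{2}$
$L{\left(B,X \right)} = 121 - B$ ($L{\left(B,X \right)} = \left(6 + 5\right)^{2} - B = 11^{2} - B = 121 - B$)
$L{\left(13,8 \right)} \left(P{\left(9,7 \right)} + \left(51 + 16\right)\right) = \left(121 - 13\right) \left(7 + \left(51 + 16\right)\right) = \left(121 - 13\right) \left(7 + 67\right) = 108 \cdot 74 = 7992$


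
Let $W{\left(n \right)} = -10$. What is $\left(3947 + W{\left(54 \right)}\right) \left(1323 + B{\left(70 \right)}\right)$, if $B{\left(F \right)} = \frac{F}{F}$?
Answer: $5212588$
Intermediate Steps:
$B{\left(F \right)} = 1$
$\left(3947 + W{\left(54 \right)}\right) \left(1323 + B{\left(70 \right)}\right) = \left(3947 - 10\right) \left(1323 + 1\right) = 3937 \cdot 1324 = 5212588$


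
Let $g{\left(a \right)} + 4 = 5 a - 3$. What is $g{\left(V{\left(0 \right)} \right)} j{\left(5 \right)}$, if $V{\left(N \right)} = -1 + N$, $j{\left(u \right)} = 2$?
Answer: $-24$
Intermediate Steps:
$g{\left(a \right)} = -7 + 5 a$ ($g{\left(a \right)} = -4 + \left(5 a - 3\right) = -4 + \left(-3 + 5 a\right) = -7 + 5 a$)
$g{\left(V{\left(0 \right)} \right)} j{\left(5 \right)} = \left(-7 + 5 \left(-1 + 0\right)\right) 2 = \left(-7 + 5 \left(-1\right)\right) 2 = \left(-7 - 5\right) 2 = \left(-12\right) 2 = -24$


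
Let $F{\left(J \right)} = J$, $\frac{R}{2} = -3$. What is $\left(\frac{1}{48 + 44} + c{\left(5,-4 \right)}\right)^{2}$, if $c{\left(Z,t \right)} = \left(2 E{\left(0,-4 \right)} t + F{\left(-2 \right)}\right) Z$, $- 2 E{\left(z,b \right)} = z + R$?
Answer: $\frac{143017681}{8464} \approx 16897.0$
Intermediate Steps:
$R = -6$ ($R = 2 \left(-3\right) = -6$)
$E{\left(z,b \right)} = 3 - \frac{z}{2}$ ($E{\left(z,b \right)} = - \frac{z - 6}{2} = - \frac{-6 + z}{2} = 3 - \frac{z}{2}$)
$c{\left(Z,t \right)} = Z \left(-2 + 6 t\right)$ ($c{\left(Z,t \right)} = \left(2 \left(3 - 0\right) t - 2\right) Z = \left(2 \left(3 + 0\right) t - 2\right) Z = \left(2 \cdot 3 t - 2\right) Z = \left(6 t - 2\right) Z = \left(-2 + 6 t\right) Z = Z \left(-2 + 6 t\right)$)
$\left(\frac{1}{48 + 44} + c{\left(5,-4 \right)}\right)^{2} = \left(\frac{1}{48 + 44} + 2 \cdot 5 \left(-1 + 3 \left(-4\right)\right)\right)^{2} = \left(\frac{1}{92} + 2 \cdot 5 \left(-1 - 12\right)\right)^{2} = \left(\frac{1}{92} + 2 \cdot 5 \left(-13\right)\right)^{2} = \left(\frac{1}{92} - 130\right)^{2} = \left(- \frac{11959}{92}\right)^{2} = \frac{143017681}{8464}$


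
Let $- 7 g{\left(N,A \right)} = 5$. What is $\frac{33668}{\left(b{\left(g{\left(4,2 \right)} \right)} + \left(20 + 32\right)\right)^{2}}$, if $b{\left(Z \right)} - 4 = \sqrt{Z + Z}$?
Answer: $\frac{1649732}{\left(392 + i \sqrt{70}\right)^{2}} \approx 10.721 - 0.45787 i$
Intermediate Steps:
$g{\left(N,A \right)} = - \frac{5}{7}$ ($g{\left(N,A \right)} = \left(- \frac{1}{7}\right) 5 = - \frac{5}{7}$)
$b{\left(Z \right)} = 4 + \sqrt{2} \sqrt{Z}$ ($b{\left(Z \right)} = 4 + \sqrt{Z + Z} = 4 + \sqrt{2 Z} = 4 + \sqrt{2} \sqrt{Z}$)
$\frac{33668}{\left(b{\left(g{\left(4,2 \right)} \right)} + \left(20 + 32\right)\right)^{2}} = \frac{33668}{\left(\left(4 + \sqrt{2} \sqrt{- \frac{5}{7}}\right) + \left(20 + 32\right)\right)^{2}} = \frac{33668}{\left(\left(4 + \sqrt{2} \frac{i \sqrt{35}}{7}\right) + 52\right)^{2}} = \frac{33668}{\left(\left(4 + \frac{i \sqrt{70}}{7}\right) + 52\right)^{2}} = \frac{33668}{\left(56 + \frac{i \sqrt{70}}{7}\right)^{2}}$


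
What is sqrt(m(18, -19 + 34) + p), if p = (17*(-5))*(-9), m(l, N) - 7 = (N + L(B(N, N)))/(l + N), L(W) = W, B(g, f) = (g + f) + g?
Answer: 8*sqrt(1463)/11 ≈ 27.818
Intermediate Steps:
B(g, f) = f + 2*g (B(g, f) = (f + g) + g = f + 2*g)
m(l, N) = 7 + 4*N/(N + l) (m(l, N) = 7 + (N + (N + 2*N))/(l + N) = 7 + (N + 3*N)/(N + l) = 7 + (4*N)/(N + l) = 7 + 4*N/(N + l))
p = 765 (p = -85*(-9) = 765)
sqrt(m(18, -19 + 34) + p) = sqrt((7*18 + 11*(-19 + 34))/((-19 + 34) + 18) + 765) = sqrt((126 + 11*15)/(15 + 18) + 765) = sqrt((126 + 165)/33 + 765) = sqrt((1/33)*291 + 765) = sqrt(97/11 + 765) = sqrt(8512/11) = 8*sqrt(1463)/11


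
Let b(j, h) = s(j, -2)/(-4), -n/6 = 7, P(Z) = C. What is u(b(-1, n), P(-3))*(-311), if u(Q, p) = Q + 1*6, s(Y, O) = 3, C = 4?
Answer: -6531/4 ≈ -1632.8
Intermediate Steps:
P(Z) = 4
n = -42 (n = -6*7 = -42)
b(j, h) = -¾ (b(j, h) = 3/(-4) = 3*(-¼) = -¾)
u(Q, p) = 6 + Q (u(Q, p) = Q + 6 = 6 + Q)
u(b(-1, n), P(-3))*(-311) = (6 - ¾)*(-311) = (21/4)*(-311) = -6531/4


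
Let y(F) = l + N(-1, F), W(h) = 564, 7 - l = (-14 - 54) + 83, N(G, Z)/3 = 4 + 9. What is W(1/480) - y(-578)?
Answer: 533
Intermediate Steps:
N(G, Z) = 39 (N(G, Z) = 3*(4 + 9) = 3*13 = 39)
l = -8 (l = 7 - ((-14 - 54) + 83) = 7 - (-68 + 83) = 7 - 1*15 = 7 - 15 = -8)
y(F) = 31 (y(F) = -8 + 39 = 31)
W(1/480) - y(-578) = 564 - 1*31 = 564 - 31 = 533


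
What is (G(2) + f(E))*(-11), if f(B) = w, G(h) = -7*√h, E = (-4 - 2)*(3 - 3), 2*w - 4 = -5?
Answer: 11/2 + 77*√2 ≈ 114.39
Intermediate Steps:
w = -½ (w = 2 + (½)*(-5) = 2 - 5/2 = -½ ≈ -0.50000)
E = 0 (E = -6*0 = 0)
f(B) = -½
(G(2) + f(E))*(-11) = (-7*√2 - ½)*(-11) = (-½ - 7*√2)*(-11) = 11/2 + 77*√2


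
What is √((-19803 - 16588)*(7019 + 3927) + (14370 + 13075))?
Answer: I*√398308441 ≈ 19958.0*I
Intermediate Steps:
√((-19803 - 16588)*(7019 + 3927) + (14370 + 13075)) = √(-36391*10946 + 27445) = √(-398335886 + 27445) = √(-398308441) = I*√398308441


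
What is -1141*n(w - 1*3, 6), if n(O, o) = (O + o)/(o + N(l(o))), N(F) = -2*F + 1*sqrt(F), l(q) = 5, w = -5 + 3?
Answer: 4564/11 + 1141*sqrt(5)/11 ≈ 646.85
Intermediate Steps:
w = -2
N(F) = sqrt(F) - 2*F (N(F) = -2*F + sqrt(F) = sqrt(F) - 2*F)
n(O, o) = (O + o)/(-10 + o + sqrt(5)) (n(O, o) = (O + o)/(o + (sqrt(5) - 2*5)) = (O + o)/(o + (sqrt(5) - 10)) = (O + o)/(o + (-10 + sqrt(5))) = (O + o)/(-10 + o + sqrt(5)))
-1141*n(w - 1*3, 6) = -1141*((-2 - 1*3) + 6)/(-10 + 6 + sqrt(5)) = -1141*((-2 - 3) + 6)/(-4 + sqrt(5)) = -1141*(-5 + 6)/(-4 + sqrt(5)) = -1141/(-4 + sqrt(5))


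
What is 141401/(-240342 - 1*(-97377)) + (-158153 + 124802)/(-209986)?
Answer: -24924204671/30020648490 ≈ -0.83024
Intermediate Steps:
141401/(-240342 - 1*(-97377)) + (-158153 + 124802)/(-209986) = 141401/(-240342 + 97377) - 33351*(-1/209986) = 141401/(-142965) + 33351/209986 = 141401*(-1/142965) + 33351/209986 = -141401/142965 + 33351/209986 = -24924204671/30020648490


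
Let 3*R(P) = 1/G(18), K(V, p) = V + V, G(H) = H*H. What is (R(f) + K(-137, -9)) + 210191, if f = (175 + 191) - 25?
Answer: 204039325/972 ≈ 2.0992e+5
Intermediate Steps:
G(H) = H**2
K(V, p) = 2*V
f = 341 (f = 366 - 25 = 341)
R(P) = 1/972 (R(P) = 1/(3*(18**2)) = (1/3)/324 = (1/3)*(1/324) = 1/972)
(R(f) + K(-137, -9)) + 210191 = (1/972 + 2*(-137)) + 210191 = (1/972 - 274) + 210191 = -266327/972 + 210191 = 204039325/972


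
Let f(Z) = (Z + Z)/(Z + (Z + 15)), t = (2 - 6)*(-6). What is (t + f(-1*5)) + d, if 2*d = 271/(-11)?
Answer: 213/22 ≈ 9.6818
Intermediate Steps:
d = -271/22 (d = (271/(-11))/2 = (271*(-1/11))/2 = (½)*(-271/11) = -271/22 ≈ -12.318)
t = 24 (t = -4*(-6) = 24)
f(Z) = 2*Z/(15 + 2*Z) (f(Z) = (2*Z)/(Z + (15 + Z)) = (2*Z)/(15 + 2*Z) = 2*Z/(15 + 2*Z))
(t + f(-1*5)) + d = (24 + 2*(-1*5)/(15 + 2*(-1*5))) - 271/22 = (24 + 2*(-5)/(15 + 2*(-5))) - 271/22 = (24 + 2*(-5)/(15 - 10)) - 271/22 = (24 + 2*(-5)/5) - 271/22 = (24 + 2*(-5)*(⅕)) - 271/22 = (24 - 2) - 271/22 = 22 - 271/22 = 213/22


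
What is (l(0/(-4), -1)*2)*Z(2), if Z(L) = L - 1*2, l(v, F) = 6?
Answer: 0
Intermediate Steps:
Z(L) = -2 + L (Z(L) = L - 2 = -2 + L)
(l(0/(-4), -1)*2)*Z(2) = (6*2)*(-2 + 2) = 12*0 = 0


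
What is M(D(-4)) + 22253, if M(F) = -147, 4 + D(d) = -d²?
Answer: 22106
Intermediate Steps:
D(d) = -4 - d²
M(D(-4)) + 22253 = -147 + 22253 = 22106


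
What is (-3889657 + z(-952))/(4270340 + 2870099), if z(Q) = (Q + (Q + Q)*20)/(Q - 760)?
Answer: -832381719/1528053946 ≈ -0.54473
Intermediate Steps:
z(Q) = 41*Q/(-760 + Q) (z(Q) = (Q + (2*Q)*20)/(-760 + Q) = (Q + 40*Q)/(-760 + Q) = (41*Q)/(-760 + Q) = 41*Q/(-760 + Q))
(-3889657 + z(-952))/(4270340 + 2870099) = (-3889657 + 41*(-952)/(-760 - 952))/(4270340 + 2870099) = (-3889657 + 41*(-952)/(-1712))/7140439 = (-3889657 + 41*(-952)*(-1/1712))*(1/7140439) = (-3889657 + 4879/214)*(1/7140439) = -832381719/214*1/7140439 = -832381719/1528053946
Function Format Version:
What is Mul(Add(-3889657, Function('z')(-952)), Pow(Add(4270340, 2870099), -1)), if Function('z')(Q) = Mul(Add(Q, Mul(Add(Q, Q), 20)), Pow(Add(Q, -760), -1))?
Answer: Rational(-832381719, 1528053946) ≈ -0.54473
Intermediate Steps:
Function('z')(Q) = Mul(41, Q, Pow(Add(-760, Q), -1)) (Function('z')(Q) = Mul(Add(Q, Mul(Mul(2, Q), 20)), Pow(Add(-760, Q), -1)) = Mul(Add(Q, Mul(40, Q)), Pow(Add(-760, Q), -1)) = Mul(Mul(41, Q), Pow(Add(-760, Q), -1)) = Mul(41, Q, Pow(Add(-760, Q), -1)))
Mul(Add(-3889657, Function('z')(-952)), Pow(Add(4270340, 2870099), -1)) = Mul(Add(-3889657, Mul(41, -952, Pow(Add(-760, -952), -1))), Pow(Add(4270340, 2870099), -1)) = Mul(Add(-3889657, Mul(41, -952, Pow(-1712, -1))), Pow(7140439, -1)) = Mul(Add(-3889657, Mul(41, -952, Rational(-1, 1712))), Rational(1, 7140439)) = Mul(Add(-3889657, Rational(4879, 214)), Rational(1, 7140439)) = Mul(Rational(-832381719, 214), Rational(1, 7140439)) = Rational(-832381719, 1528053946)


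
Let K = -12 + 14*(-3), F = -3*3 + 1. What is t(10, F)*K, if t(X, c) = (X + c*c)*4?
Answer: -15984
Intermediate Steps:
F = -8 (F = -9 + 1 = -8)
t(X, c) = 4*X + 4*c**2 (t(X, c) = (X + c**2)*4 = 4*X + 4*c**2)
K = -54 (K = -12 - 42 = -54)
t(10, F)*K = (4*10 + 4*(-8)**2)*(-54) = (40 + 4*64)*(-54) = (40 + 256)*(-54) = 296*(-54) = -15984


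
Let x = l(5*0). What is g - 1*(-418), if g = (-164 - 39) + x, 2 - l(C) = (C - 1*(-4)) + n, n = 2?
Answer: 211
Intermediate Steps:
l(C) = -4 - C (l(C) = 2 - ((C - 1*(-4)) + 2) = 2 - ((C + 4) + 2) = 2 - ((4 + C) + 2) = 2 - (6 + C) = 2 + (-6 - C) = -4 - C)
x = -4 (x = -4 - 5*0 = -4 - 1*0 = -4 + 0 = -4)
g = -207 (g = (-164 - 39) - 4 = -203 - 4 = -207)
g - 1*(-418) = -207 - 1*(-418) = -207 + 418 = 211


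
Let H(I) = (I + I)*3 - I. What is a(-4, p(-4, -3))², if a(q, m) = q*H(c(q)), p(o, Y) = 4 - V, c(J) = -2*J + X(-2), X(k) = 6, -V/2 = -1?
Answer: 78400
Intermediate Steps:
V = 2 (V = -2*(-1) = 2)
c(J) = 6 - 2*J (c(J) = -2*J + 6 = 6 - 2*J)
p(o, Y) = 2 (p(o, Y) = 4 - 1*2 = 4 - 2 = 2)
H(I) = 5*I (H(I) = (2*I)*3 - I = 6*I - I = 5*I)
a(q, m) = q*(30 - 10*q) (a(q, m) = q*(5*(6 - 2*q)) = q*(30 - 10*q))
a(-4, p(-4, -3))² = (10*(-4)*(3 - 1*(-4)))² = (10*(-4)*(3 + 4))² = (10*(-4)*7)² = (-280)² = 78400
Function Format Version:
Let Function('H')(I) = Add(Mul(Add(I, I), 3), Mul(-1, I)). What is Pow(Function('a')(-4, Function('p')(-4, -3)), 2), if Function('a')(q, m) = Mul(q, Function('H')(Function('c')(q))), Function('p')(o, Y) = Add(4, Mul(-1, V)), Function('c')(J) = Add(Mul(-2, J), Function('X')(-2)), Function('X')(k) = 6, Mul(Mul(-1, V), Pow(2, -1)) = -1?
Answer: 78400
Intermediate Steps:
V = 2 (V = Mul(-2, -1) = 2)
Function('c')(J) = Add(6, Mul(-2, J)) (Function('c')(J) = Add(Mul(-2, J), 6) = Add(6, Mul(-2, J)))
Function('p')(o, Y) = 2 (Function('p')(o, Y) = Add(4, Mul(-1, 2)) = Add(4, -2) = 2)
Function('H')(I) = Mul(5, I) (Function('H')(I) = Add(Mul(Mul(2, I), 3), Mul(-1, I)) = Add(Mul(6, I), Mul(-1, I)) = Mul(5, I))
Function('a')(q, m) = Mul(q, Add(30, Mul(-10, q))) (Function('a')(q, m) = Mul(q, Mul(5, Add(6, Mul(-2, q)))) = Mul(q, Add(30, Mul(-10, q))))
Pow(Function('a')(-4, Function('p')(-4, -3)), 2) = Pow(Mul(10, -4, Add(3, Mul(-1, -4))), 2) = Pow(Mul(10, -4, Add(3, 4)), 2) = Pow(Mul(10, -4, 7), 2) = Pow(-280, 2) = 78400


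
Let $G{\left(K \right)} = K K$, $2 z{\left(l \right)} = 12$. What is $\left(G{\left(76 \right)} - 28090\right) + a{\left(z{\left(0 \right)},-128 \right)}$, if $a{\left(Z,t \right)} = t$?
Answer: $-22442$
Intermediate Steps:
$z{\left(l \right)} = 6$ ($z{\left(l \right)} = \frac{1}{2} \cdot 12 = 6$)
$G{\left(K \right)} = K^{2}$
$\left(G{\left(76 \right)} - 28090\right) + a{\left(z{\left(0 \right)},-128 \right)} = \left(76^{2} - 28090\right) - 128 = \left(5776 - 28090\right) - 128 = -22314 - 128 = -22442$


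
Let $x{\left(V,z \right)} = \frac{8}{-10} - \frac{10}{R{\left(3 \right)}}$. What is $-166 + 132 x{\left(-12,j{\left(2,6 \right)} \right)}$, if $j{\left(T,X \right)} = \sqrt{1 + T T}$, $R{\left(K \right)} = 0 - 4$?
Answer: $\frac{292}{5} \approx 58.4$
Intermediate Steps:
$R{\left(K \right)} = -4$
$j{\left(T,X \right)} = \sqrt{1 + T^{2}}$
$x{\left(V,z \right)} = \frac{17}{10}$ ($x{\left(V,z \right)} = \frac{8}{-10} - \frac{10}{-4} = 8 \left(- \frac{1}{10}\right) - - \frac{5}{2} = - \frac{4}{5} + \frac{5}{2} = \frac{17}{10}$)
$-166 + 132 x{\left(-12,j{\left(2,6 \right)} \right)} = -166 + 132 \cdot \frac{17}{10} = -166 + \frac{1122}{5} = \frac{292}{5}$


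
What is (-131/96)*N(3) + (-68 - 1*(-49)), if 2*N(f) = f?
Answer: -1347/64 ≈ -21.047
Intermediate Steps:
N(f) = f/2
(-131/96)*N(3) + (-68 - 1*(-49)) = (-131/96)*((½)*3) + (-68 - 1*(-49)) = -131*1/96*(3/2) + (-68 + 49) = -131/96*3/2 - 19 = -131/64 - 19 = -1347/64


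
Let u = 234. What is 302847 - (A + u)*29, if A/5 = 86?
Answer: 283591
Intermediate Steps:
A = 430 (A = 5*86 = 430)
302847 - (A + u)*29 = 302847 - (430 + 234)*29 = 302847 - 664*29 = 302847 - 1*19256 = 302847 - 19256 = 283591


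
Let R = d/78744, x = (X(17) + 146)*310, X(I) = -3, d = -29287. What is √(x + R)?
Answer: 7*√1402403414262/39372 ≈ 210.55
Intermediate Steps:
x = 44330 (x = (-3 + 146)*310 = 143*310 = 44330)
R = -29287/78744 ≈ -0.37193
√(x + R) = √(44330 - 29287/78744) = √(3490692233/78744) = 7*√1402403414262/39372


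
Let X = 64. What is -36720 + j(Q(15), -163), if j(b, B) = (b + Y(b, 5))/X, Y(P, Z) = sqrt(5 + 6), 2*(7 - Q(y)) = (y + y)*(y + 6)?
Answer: -587597/16 + sqrt(11)/64 ≈ -36725.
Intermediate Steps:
Q(y) = 7 - y*(6 + y) (Q(y) = 7 - (y + y)*(y + 6)/2 = 7 - 2*y*(6 + y)/2 = 7 - y*(6 + y))
Y(P, Z) = sqrt(11)
j(b, B) = b/64 + sqrt(11)/64 (j(b, B) = (b + sqrt(11))/64 = (b + sqrt(11))*(1/64) = b/64 + sqrt(11)/64)
-36720 + j(Q(15), -163) = -36720 + ((7 - 1*15**2 - 6*15)/64 + sqrt(11)/64) = -36720 + ((7 - 1*225 - 90)/64 + sqrt(11)/64) = -36720 + ((7 - 225 - 90)/64 + sqrt(11)/64) = -36720 + ((1/64)*(-308) + sqrt(11)/64) = -36720 + (-77/16 + sqrt(11)/64) = -587597/16 + sqrt(11)/64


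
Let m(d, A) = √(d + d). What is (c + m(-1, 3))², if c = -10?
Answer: (10 - I*√2)² ≈ 98.0 - 28.284*I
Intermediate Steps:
m(d, A) = √2*√d (m(d, A) = √(2*d) = √2*√d)
(c + m(-1, 3))² = (-10 + √2*√(-1))² = (-10 + √2*I)² = (-10 + I*√2)²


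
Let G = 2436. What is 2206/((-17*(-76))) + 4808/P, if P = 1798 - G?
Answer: -1201127/206074 ≈ -5.8286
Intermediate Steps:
P = -638 (P = 1798 - 1*2436 = 1798 - 2436 = -638)
2206/((-17*(-76))) + 4808/P = 2206/((-17*(-76))) + 4808/(-638) = 2206/1292 + 4808*(-1/638) = 2206*(1/1292) - 2404/319 = 1103/646 - 2404/319 = -1201127/206074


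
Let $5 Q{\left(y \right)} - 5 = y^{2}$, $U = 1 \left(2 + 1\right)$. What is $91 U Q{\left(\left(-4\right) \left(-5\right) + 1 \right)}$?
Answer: $\frac{121758}{5} \approx 24352.0$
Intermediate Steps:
$U = 3$ ($U = 1 \cdot 3 = 3$)
$Q{\left(y \right)} = 1 + \frac{y^{2}}{5}$
$91 U Q{\left(\left(-4\right) \left(-5\right) + 1 \right)} = 91 \cdot 3 \left(1 + \frac{\left(\left(-4\right) \left(-5\right) + 1\right)^{2}}{5}\right) = 273 \left(1 + \frac{\left(20 + 1\right)^{2}}{5}\right) = 273 \left(1 + \frac{21^{2}}{5}\right) = 273 \left(1 + \frac{1}{5} \cdot 441\right) = 273 \left(1 + \frac{441}{5}\right) = 273 \cdot \frac{446}{5} = \frac{121758}{5}$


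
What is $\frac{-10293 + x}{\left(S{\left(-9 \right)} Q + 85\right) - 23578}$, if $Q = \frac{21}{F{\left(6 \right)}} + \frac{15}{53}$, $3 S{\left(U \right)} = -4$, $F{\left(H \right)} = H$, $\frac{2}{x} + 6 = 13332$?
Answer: $\frac{3634859674}{8298075769} \approx 0.43804$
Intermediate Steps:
$x = \frac{1}{6663}$ ($x = \frac{2}{-6 + 13332} = \frac{2}{13326} = 2 \cdot \frac{1}{13326} = \frac{1}{6663} \approx 0.00015008$)
$S{\left(U \right)} = - \frac{4}{3}$ ($S{\left(U \right)} = \frac{1}{3} \left(-4\right) = - \frac{4}{3}$)
$Q = \frac{401}{106}$ ($Q = \frac{21}{6} + \frac{15}{53} = 21 \cdot \frac{1}{6} + 15 \cdot \frac{1}{53} = \frac{7}{2} + \frac{15}{53} = \frac{401}{106} \approx 3.783$)
$\frac{-10293 + x}{\left(S{\left(-9 \right)} Q + 85\right) - 23578} = \frac{-10293 + \frac{1}{6663}}{\left(\left(- \frac{4}{3}\right) \frac{401}{106} + 85\right) - 23578} = - \frac{68582258}{6663 \left(\left(- \frac{802}{159} + 85\right) - 23578\right)} = - \frac{68582258}{6663 \left(\frac{12713}{159} - 23578\right)} = - \frac{68582258}{6663 \left(- \frac{3736189}{159}\right)} = \left(- \frac{68582258}{6663}\right) \left(- \frac{159}{3736189}\right) = \frac{3634859674}{8298075769}$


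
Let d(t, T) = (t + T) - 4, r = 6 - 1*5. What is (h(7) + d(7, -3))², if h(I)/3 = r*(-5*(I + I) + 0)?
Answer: 44100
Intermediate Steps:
r = 1 (r = 6 - 5 = 1)
d(t, T) = -4 + T + t (d(t, T) = (T + t) - 4 = -4 + T + t)
h(I) = -30*I (h(I) = 3*(1*(-5*(I + I) + 0)) = 3*(1*(-10*I + 0)) = 3*(1*(-10*I)) = 3*(-10*I) = -30*I)
(h(7) + d(7, -3))² = (-30*7 + (-4 - 3 + 7))² = (-210 + 0)² = (-210)² = 44100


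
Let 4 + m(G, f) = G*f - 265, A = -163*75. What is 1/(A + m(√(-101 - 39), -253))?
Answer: I/(2*(-6247*I + 253*√35)) ≈ -7.5693e-5 + 1.8136e-5*I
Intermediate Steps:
A = -12225
m(G, f) = -269 + G*f (m(G, f) = -4 + (G*f - 265) = -4 + (-265 + G*f) = -269 + G*f)
1/(A + m(√(-101 - 39), -253)) = 1/(-12225 + (-269 + √(-101 - 39)*(-253))) = 1/(-12225 + (-269 + √(-140)*(-253))) = 1/(-12225 + (-269 + (2*I*√35)*(-253))) = 1/(-12225 + (-269 - 506*I*√35)) = 1/(-12494 - 506*I*√35)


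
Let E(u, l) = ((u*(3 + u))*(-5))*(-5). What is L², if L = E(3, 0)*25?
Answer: 126562500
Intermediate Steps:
E(u, l) = 25*u*(3 + u) (E(u, l) = -5*u*(3 + u)*(-5) = 25*u*(3 + u))
L = 11250 (L = (25*3*(3 + 3))*25 = (25*3*6)*25 = 450*25 = 11250)
L² = 11250² = 126562500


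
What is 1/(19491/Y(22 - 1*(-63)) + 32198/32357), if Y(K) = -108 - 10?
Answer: -3818126/626870923 ≈ -0.0060908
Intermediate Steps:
Y(K) = -118
1/(19491/Y(22 - 1*(-63)) + 32198/32357) = 1/(19491/(-118) + 32198/32357) = 1/(19491*(-1/118) + 32198*(1/32357)) = 1/(-19491/118 + 32198/32357) = 1/(-626870923/3818126) = -3818126/626870923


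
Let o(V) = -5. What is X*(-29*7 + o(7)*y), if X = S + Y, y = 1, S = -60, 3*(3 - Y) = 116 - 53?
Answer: 16224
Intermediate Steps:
Y = -18 (Y = 3 - (116 - 53)/3 = 3 - ⅓*63 = 3 - 21 = -18)
X = -78 (X = -60 - 18 = -78)
X*(-29*7 + o(7)*y) = -78*(-29*7 - 5*1) = -78*(-203 - 5) = -78*(-208) = 16224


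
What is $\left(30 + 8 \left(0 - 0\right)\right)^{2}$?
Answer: $900$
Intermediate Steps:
$\left(30 + 8 \left(0 - 0\right)\right)^{2} = \left(30 + 8 \left(0 + 0\right)\right)^{2} = \left(30 + 8 \cdot 0\right)^{2} = \left(30 + 0\right)^{2} = 30^{2} = 900$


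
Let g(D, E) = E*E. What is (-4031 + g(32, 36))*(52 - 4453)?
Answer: 12036735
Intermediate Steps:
g(D, E) = E**2
(-4031 + g(32, 36))*(52 - 4453) = (-4031 + 36**2)*(52 - 4453) = (-4031 + 1296)*(-4401) = -2735*(-4401) = 12036735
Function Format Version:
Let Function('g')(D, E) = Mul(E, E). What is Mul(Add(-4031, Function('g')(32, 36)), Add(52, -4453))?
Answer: 12036735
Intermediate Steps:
Function('g')(D, E) = Pow(E, 2)
Mul(Add(-4031, Function('g')(32, 36)), Add(52, -4453)) = Mul(Add(-4031, Pow(36, 2)), Add(52, -4453)) = Mul(Add(-4031, 1296), -4401) = Mul(-2735, -4401) = 12036735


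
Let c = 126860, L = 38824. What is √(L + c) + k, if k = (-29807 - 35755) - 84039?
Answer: -149601 + 2*√41421 ≈ -1.4919e+5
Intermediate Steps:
k = -149601 (k = -65562 - 84039 = -149601)
√(L + c) + k = √(38824 + 126860) - 149601 = √165684 - 149601 = 2*√41421 - 149601 = -149601 + 2*√41421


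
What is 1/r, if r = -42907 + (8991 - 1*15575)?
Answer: -1/49491 ≈ -2.0206e-5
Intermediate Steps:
r = -49491 (r = -42907 + (8991 - 15575) = -42907 - 6584 = -49491)
1/r = 1/(-49491) = -1/49491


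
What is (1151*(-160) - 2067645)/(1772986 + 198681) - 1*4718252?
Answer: -9302824017889/1971667 ≈ -4.7183e+6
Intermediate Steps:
(1151*(-160) - 2067645)/(1772986 + 198681) - 1*4718252 = (-184160 - 2067645)/1971667 - 4718252 = -2251805*1/1971667 - 4718252 = -2251805/1971667 - 4718252 = -9302824017889/1971667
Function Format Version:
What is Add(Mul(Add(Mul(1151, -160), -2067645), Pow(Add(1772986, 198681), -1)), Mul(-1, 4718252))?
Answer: Rational(-9302824017889, 1971667) ≈ -4.7183e+6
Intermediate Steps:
Add(Mul(Add(Mul(1151, -160), -2067645), Pow(Add(1772986, 198681), -1)), Mul(-1, 4718252)) = Add(Mul(Add(-184160, -2067645), Pow(1971667, -1)), -4718252) = Add(Mul(-2251805, Rational(1, 1971667)), -4718252) = Add(Rational(-2251805, 1971667), -4718252) = Rational(-9302824017889, 1971667)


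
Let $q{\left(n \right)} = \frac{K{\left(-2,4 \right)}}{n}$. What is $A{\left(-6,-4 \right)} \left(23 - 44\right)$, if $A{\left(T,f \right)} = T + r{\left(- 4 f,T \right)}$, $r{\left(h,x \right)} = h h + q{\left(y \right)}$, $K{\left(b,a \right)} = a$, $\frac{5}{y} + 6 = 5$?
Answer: $- \frac{26166}{5} \approx -5233.2$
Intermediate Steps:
$y = -5$ ($y = \frac{5}{-6 + 5} = \frac{5}{-1} = 5 \left(-1\right) = -5$)
$q{\left(n \right)} = \frac{4}{n}$
$r{\left(h,x \right)} = - \frac{4}{5} + h^{2}$ ($r{\left(h,x \right)} = h h + \frac{4}{-5} = h^{2} + 4 \left(- \frac{1}{5}\right) = h^{2} - \frac{4}{5} = - \frac{4}{5} + h^{2}$)
$A{\left(T,f \right)} = - \frac{4}{5} + T + 16 f^{2}$ ($A{\left(T,f \right)} = T + \left(- \frac{4}{5} + \left(- 4 f\right)^{2}\right) = T + \left(- \frac{4}{5} + 16 f^{2}\right) = - \frac{4}{5} + T + 16 f^{2}$)
$A{\left(-6,-4 \right)} \left(23 - 44\right) = \left(- \frac{4}{5} - 6 + 16 \left(-4\right)^{2}\right) \left(23 - 44\right) = \left(- \frac{4}{5} - 6 + 16 \cdot 16\right) \left(-21\right) = \left(- \frac{4}{5} - 6 + 256\right) \left(-21\right) = \frac{1246}{5} \left(-21\right) = - \frac{26166}{5}$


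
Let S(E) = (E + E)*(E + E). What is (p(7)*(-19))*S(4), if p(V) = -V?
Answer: 8512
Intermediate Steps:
S(E) = 4*E**2 (S(E) = (2*E)*(2*E) = 4*E**2)
(p(7)*(-19))*S(4) = (-1*7*(-19))*(4*4**2) = (-7*(-19))*(4*16) = 133*64 = 8512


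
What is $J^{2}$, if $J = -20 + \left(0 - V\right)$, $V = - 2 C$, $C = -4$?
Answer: $784$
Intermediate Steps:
$V = 8$ ($V = \left(-2\right) \left(-4\right) = 8$)
$J = -28$ ($J = -20 + \left(0 - 8\right) = -20 - 8 = -28$)
$J^{2} = \left(-28\right)^{2} = 784$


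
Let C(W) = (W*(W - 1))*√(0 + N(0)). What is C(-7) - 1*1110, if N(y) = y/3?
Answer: -1110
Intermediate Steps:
N(y) = y/3 (N(y) = y*(⅓) = y/3)
C(W) = 0 (C(W) = (W*(W - 1))*√(0 + (⅓)*0) = (W*(-1 + W))*√(0 + 0) = (W*(-1 + W))*√0 = (W*(-1 + W))*0 = 0)
C(-7) - 1*1110 = 0 - 1*1110 = 0 - 1110 = -1110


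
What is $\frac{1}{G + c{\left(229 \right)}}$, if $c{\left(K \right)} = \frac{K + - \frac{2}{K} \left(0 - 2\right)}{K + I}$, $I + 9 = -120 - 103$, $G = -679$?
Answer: $- \frac{687}{518918} \approx -0.0013239$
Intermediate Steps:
$I = -232$ ($I = -9 - 223 = -232$)
$c{\left(K \right)} = \frac{K + \frac{4}{K}}{-232 + K}$ ($c{\left(K \right)} = \frac{K + - \frac{2}{K} \left(0 - 2\right)}{K - 232} = \frac{K + - \frac{2}{K} \left(-2\right)}{-232 + K} = \frac{K + \frac{4}{K}}{-232 + K}$)
$\frac{1}{G + c{\left(229 \right)}} = \frac{1}{-679 + \frac{4 + 229^{2}}{229 \left(-232 + 229\right)}} = \frac{1}{-679 + \frac{4 + 52441}{229 \left(-3\right)}} = \frac{1}{-679 + \frac{1}{229} \left(- \frac{1}{3}\right) 52445} = \frac{1}{-679 - \frac{52445}{687}} = \frac{1}{- \frac{518918}{687}} = - \frac{687}{518918}$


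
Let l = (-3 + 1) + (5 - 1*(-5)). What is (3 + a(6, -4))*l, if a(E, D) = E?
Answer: 72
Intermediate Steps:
l = 8 (l = -2 + (5 + 5) = -2 + 10 = 8)
(3 + a(6, -4))*l = (3 + 6)*8 = 9*8 = 72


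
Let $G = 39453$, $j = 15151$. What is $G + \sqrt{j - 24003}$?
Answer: $39453 + 2 i \sqrt{2213} \approx 39453.0 + 94.085 i$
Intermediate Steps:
$G + \sqrt{j - 24003} = 39453 + \sqrt{15151 - 24003} = 39453 + \sqrt{-8852} = 39453 + 2 i \sqrt{2213}$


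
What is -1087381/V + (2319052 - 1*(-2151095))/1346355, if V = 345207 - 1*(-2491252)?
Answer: 415384734934/141440028035 ≈ 2.9368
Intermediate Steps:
V = 2836459 (V = 345207 + 2491252 = 2836459)
-1087381/V + (2319052 - 1*(-2151095))/1346355 = -1087381/2836459 + (2319052 - 1*(-2151095))/1346355 = -1087381*1/2836459 + (2319052 + 2151095)*(1/1346355) = -1087381/2836459 + 4470147*(1/1346355) = -1087381/2836459 + 165561/49865 = 415384734934/141440028035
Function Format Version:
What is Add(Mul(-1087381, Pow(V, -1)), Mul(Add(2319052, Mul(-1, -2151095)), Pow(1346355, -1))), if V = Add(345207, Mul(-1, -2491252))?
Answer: Rational(415384734934, 141440028035) ≈ 2.9368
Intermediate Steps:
V = 2836459 (V = Add(345207, 2491252) = 2836459)
Add(Mul(-1087381, Pow(V, -1)), Mul(Add(2319052, Mul(-1, -2151095)), Pow(1346355, -1))) = Add(Mul(-1087381, Pow(2836459, -1)), Mul(Add(2319052, Mul(-1, -2151095)), Pow(1346355, -1))) = Add(Mul(-1087381, Rational(1, 2836459)), Mul(Add(2319052, 2151095), Rational(1, 1346355))) = Add(Rational(-1087381, 2836459), Mul(4470147, Rational(1, 1346355))) = Add(Rational(-1087381, 2836459), Rational(165561, 49865)) = Rational(415384734934, 141440028035)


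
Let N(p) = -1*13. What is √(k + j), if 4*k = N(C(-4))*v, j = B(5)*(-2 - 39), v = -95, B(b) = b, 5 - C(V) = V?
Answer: √415/2 ≈ 10.186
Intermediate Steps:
C(V) = 5 - V
N(p) = -13
j = -205 (j = 5*(-2 - 39) = 5*(-41) = -205)
k = 1235/4 (k = (-13*(-95))/4 = (¼)*1235 = 1235/4 ≈ 308.75)
√(k + j) = √(1235/4 - 205) = √(415/4) = √415/2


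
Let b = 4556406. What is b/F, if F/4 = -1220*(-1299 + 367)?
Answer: 2278203/2274080 ≈ 1.0018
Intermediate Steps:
F = 4548160 (F = 4*(-1220*(-1299 + 367)) = 4*(-1220*(-932)) = 4*1137040 = 4548160)
b/F = 4556406/4548160 = 4556406*(1/4548160) = 2278203/2274080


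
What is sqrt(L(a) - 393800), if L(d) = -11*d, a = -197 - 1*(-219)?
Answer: I*sqrt(394042) ≈ 627.73*I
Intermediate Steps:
a = 22 (a = -197 + 219 = 22)
sqrt(L(a) - 393800) = sqrt(-11*22 - 393800) = sqrt(-242 - 393800) = sqrt(-394042) = I*sqrt(394042)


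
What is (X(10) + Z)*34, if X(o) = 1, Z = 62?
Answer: 2142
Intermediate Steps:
(X(10) + Z)*34 = (1 + 62)*34 = 63*34 = 2142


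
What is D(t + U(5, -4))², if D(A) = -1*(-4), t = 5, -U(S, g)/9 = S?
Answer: 16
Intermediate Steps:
U(S, g) = -9*S
D(A) = 4
D(t + U(5, -4))² = 4² = 16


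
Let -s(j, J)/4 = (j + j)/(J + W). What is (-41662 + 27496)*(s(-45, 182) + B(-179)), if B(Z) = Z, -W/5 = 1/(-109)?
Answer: 49760299062/19843 ≈ 2.5077e+6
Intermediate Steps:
W = 5/109 (W = -5/(-109) = -5*(-1/109) = 5/109 ≈ 0.045872)
s(j, J) = -8*j/(5/109 + J) (s(j, J) = -4*(j + j)/(J + 5/109) = -4*2*j/(5/109 + J) = -8*j/(5/109 + J))
(-41662 + 27496)*(s(-45, 182) + B(-179)) = (-41662 + 27496)*(-872*(-45)/(5 + 109*182) - 179) = -14166*(-872*(-45)/(5 + 19838) - 179) = -14166*(-872*(-45)/19843 - 179) = -14166*(-872*(-45)*1/19843 - 179) = -14166*(39240/19843 - 179) = -14166*(-3512657/19843) = 49760299062/19843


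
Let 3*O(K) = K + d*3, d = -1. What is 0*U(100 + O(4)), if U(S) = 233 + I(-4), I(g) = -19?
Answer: 0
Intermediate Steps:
O(K) = -1 + K/3 (O(K) = (K - 1*3)/3 = (K - 3)/3 = (-3 + K)/3 = -1 + K/3)
U(S) = 214 (U(S) = 233 - 19 = 214)
0*U(100 + O(4)) = 0*214 = 0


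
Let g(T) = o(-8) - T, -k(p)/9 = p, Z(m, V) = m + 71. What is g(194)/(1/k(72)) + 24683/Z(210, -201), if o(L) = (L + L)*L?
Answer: 12042491/281 ≈ 42856.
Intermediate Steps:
Z(m, V) = 71 + m
k(p) = -9*p
o(L) = 2*L**2 (o(L) = (2*L)*L = 2*L**2)
g(T) = 128 - T (g(T) = 2*(-8)**2 - T = 2*64 - T = 128 - T)
g(194)/(1/k(72)) + 24683/Z(210, -201) = (128 - 1*194)/(1/(-9*72)) + 24683/(71 + 210) = (128 - 194)/(1/(-648)) + 24683/281 = -66/(-1/648) + 24683*(1/281) = -66*(-648) + 24683/281 = 42768 + 24683/281 = 12042491/281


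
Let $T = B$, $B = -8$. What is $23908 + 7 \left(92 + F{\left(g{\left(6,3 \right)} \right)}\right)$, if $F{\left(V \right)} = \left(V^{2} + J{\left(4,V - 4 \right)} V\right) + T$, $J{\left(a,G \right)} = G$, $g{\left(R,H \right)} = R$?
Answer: $24832$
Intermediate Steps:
$T = -8$
$F{\left(V \right)} = -8 + V^{2} + V \left(-4 + V\right)$ ($F{\left(V \right)} = \left(V^{2} + \left(V - 4\right) V\right) - 8 = \left(V^{2} + \left(-4 + V\right) V\right) - 8 = \left(V^{2} + V \left(-4 + V\right)\right) - 8 = -8 + V^{2} + V \left(-4 + V\right)$)
$23908 + 7 \left(92 + F{\left(g{\left(6,3 \right)} \right)}\right) = 23908 + 7 \left(92 + \left(-8 + 6^{2} + 6 \left(-4 + 6\right)\right)\right) = 23908 + 7 \left(92 + \left(-8 + 36 + 6 \cdot 2\right)\right) = 23908 + 7 \left(92 + \left(-8 + 36 + 12\right)\right) = 23908 + 7 \left(92 + 40\right) = 23908 + 7 \cdot 132 = 23908 + 924 = 24832$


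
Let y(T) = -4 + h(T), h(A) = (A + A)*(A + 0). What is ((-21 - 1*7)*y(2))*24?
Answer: -2688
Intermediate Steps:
h(A) = 2*A² (h(A) = (2*A)*A = 2*A²)
y(T) = -4 + 2*T²
((-21 - 1*7)*y(2))*24 = ((-21 - 1*7)*(-4 + 2*2²))*24 = ((-21 - 7)*(-4 + 2*4))*24 = -28*(-4 + 8)*24 = -28*4*24 = -112*24 = -2688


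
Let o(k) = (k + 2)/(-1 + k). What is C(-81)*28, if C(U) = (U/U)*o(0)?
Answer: -56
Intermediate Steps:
o(k) = (2 + k)/(-1 + k)
C(U) = -2 (C(U) = (U/U)*((2 + 0)/(-1 + 0)) = 1*(2/(-1)) = 1*(-1*2) = 1*(-2) = -2)
C(-81)*28 = -2*28 = -56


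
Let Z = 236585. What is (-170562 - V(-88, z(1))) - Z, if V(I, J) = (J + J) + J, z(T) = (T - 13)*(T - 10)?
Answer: -407471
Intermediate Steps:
z(T) = (-13 + T)*(-10 + T)
V(I, J) = 3*J (V(I, J) = 2*J + J = 3*J)
(-170562 - V(-88, z(1))) - Z = (-170562 - 3*(130 + 1² - 23*1)) - 1*236585 = (-170562 - 3*(130 + 1 - 23)) - 236585 = (-170562 - 3*108) - 236585 = (-170562 - 1*324) - 236585 = (-170562 - 324) - 236585 = -170886 - 236585 = -407471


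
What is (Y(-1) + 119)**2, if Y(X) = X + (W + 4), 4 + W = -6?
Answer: 12544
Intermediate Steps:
W = -10 (W = -4 - 6 = -10)
Y(X) = -6 + X (Y(X) = X + (-10 + 4) = X - 6 = -6 + X)
(Y(-1) + 119)**2 = ((-6 - 1) + 119)**2 = (-7 + 119)**2 = 112**2 = 12544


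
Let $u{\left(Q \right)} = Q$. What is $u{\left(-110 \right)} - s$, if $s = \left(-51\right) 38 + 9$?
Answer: $1819$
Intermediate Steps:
$s = -1929$ ($s = -1938 + 9 = -1929$)
$u{\left(-110 \right)} - s = -110 - -1929 = -110 + 1929 = 1819$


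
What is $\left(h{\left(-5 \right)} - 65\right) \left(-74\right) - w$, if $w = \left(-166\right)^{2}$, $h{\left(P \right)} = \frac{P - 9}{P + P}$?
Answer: $- \frac{114248}{5} \approx -22850.0$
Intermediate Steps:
$h{\left(P \right)} = \frac{-9 + P}{2 P}$
$w = 27556$
$\left(h{\left(-5 \right)} - 65\right) \left(-74\right) - w = \left(\frac{-9 - 5}{2 \left(-5\right)} - 65\right) \left(-74\right) - 27556 = \left(\frac{1}{2} \left(- \frac{1}{5}\right) \left(-14\right) - 65\right) \left(-74\right) - 27556 = \left(\frac{7}{5} - 65\right) \left(-74\right) - 27556 = \left(- \frac{318}{5}\right) \left(-74\right) - 27556 = \frac{23532}{5} - 27556 = - \frac{114248}{5}$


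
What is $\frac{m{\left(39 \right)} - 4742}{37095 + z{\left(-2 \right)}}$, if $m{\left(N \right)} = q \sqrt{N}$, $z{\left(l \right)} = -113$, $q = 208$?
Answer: $- \frac{2371}{18491} + \frac{104 \sqrt{39}}{18491} \approx -0.0931$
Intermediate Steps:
$m{\left(N \right)} = 208 \sqrt{N}$
$\frac{m{\left(39 \right)} - 4742}{37095 + z{\left(-2 \right)}} = \frac{208 \sqrt{39} - 4742}{37095 - 113} = \frac{-4742 + 208 \sqrt{39}}{36982} = \left(-4742 + 208 \sqrt{39}\right) \frac{1}{36982} = - \frac{2371}{18491} + \frac{104 \sqrt{39}}{18491}$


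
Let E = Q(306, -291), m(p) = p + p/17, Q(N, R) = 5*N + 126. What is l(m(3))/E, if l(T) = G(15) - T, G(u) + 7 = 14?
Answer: 65/28152 ≈ 0.0023089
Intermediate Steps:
G(u) = 7 (G(u) = -7 + 14 = 7)
Q(N, R) = 126 + 5*N
m(p) = 18*p/17 (m(p) = p + p*(1/17) = p + p/17 = 18*p/17)
E = 1656 (E = 126 + 5*306 = 126 + 1530 = 1656)
l(T) = 7 - T
l(m(3))/E = (7 - 18*3/17)/1656 = (7 - 1*54/17)*(1/1656) = (7 - 54/17)*(1/1656) = (65/17)*(1/1656) = 65/28152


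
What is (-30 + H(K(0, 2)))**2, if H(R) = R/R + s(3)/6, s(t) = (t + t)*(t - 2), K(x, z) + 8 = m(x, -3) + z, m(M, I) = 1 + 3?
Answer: 784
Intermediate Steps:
m(M, I) = 4
K(x, z) = -4 + z (K(x, z) = -8 + (4 + z) = -4 + z)
s(t) = 2*t*(-2 + t) (s(t) = (2*t)*(-2 + t) = 2*t*(-2 + t))
H(R) = 2 (H(R) = R/R + (2*3*(-2 + 3))/6 = 1 + (2*3*1)*(1/6) = 1 + 6*(1/6) = 1 + 1 = 2)
(-30 + H(K(0, 2)))**2 = (-30 + 2)**2 = (-28)**2 = 784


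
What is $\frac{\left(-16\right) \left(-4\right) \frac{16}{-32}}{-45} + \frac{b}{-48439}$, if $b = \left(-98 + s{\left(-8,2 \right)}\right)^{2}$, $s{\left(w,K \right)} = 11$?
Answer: $\frac{1209443}{2179755} \approx 0.55485$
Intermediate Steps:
$b = 7569$ ($b = \left(-98 + 11\right)^{2} = \left(-87\right)^{2} = 7569$)
$\frac{\left(-16\right) \left(-4\right) \frac{16}{-32}}{-45} + \frac{b}{-48439} = \frac{\left(-16\right) \left(-4\right) \frac{16}{-32}}{-45} + \frac{7569}{-48439} = 64 \cdot 16 \left(- \frac{1}{32}\right) \left(- \frac{1}{45}\right) + 7569 \left(- \frac{1}{48439}\right) = 64 \left(- \frac{1}{2}\right) \left(- \frac{1}{45}\right) - \frac{7569}{48439} = \left(-32\right) \left(- \frac{1}{45}\right) - \frac{7569}{48439} = \frac{32}{45} - \frac{7569}{48439} = \frac{1209443}{2179755}$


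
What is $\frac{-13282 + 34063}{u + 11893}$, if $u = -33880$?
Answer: $- \frac{2309}{2443} \approx -0.94515$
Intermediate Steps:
$\frac{-13282 + 34063}{u + 11893} = \frac{-13282 + 34063}{-33880 + 11893} = \frac{20781}{-21987} = 20781 \left(- \frac{1}{21987}\right) = - \frac{2309}{2443}$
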